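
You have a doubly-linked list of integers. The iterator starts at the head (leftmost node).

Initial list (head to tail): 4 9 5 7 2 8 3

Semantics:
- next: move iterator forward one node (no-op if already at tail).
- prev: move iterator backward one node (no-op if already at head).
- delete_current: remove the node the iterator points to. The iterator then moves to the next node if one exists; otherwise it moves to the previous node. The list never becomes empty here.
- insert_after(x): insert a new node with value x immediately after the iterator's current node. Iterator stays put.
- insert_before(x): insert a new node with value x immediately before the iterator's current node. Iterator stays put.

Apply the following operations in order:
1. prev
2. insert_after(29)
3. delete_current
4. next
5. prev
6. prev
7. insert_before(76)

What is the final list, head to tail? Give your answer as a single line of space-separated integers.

Answer: 76 29 9 5 7 2 8 3

Derivation:
After 1 (prev): list=[4, 9, 5, 7, 2, 8, 3] cursor@4
After 2 (insert_after(29)): list=[4, 29, 9, 5, 7, 2, 8, 3] cursor@4
After 3 (delete_current): list=[29, 9, 5, 7, 2, 8, 3] cursor@29
After 4 (next): list=[29, 9, 5, 7, 2, 8, 3] cursor@9
After 5 (prev): list=[29, 9, 5, 7, 2, 8, 3] cursor@29
After 6 (prev): list=[29, 9, 5, 7, 2, 8, 3] cursor@29
After 7 (insert_before(76)): list=[76, 29, 9, 5, 7, 2, 8, 3] cursor@29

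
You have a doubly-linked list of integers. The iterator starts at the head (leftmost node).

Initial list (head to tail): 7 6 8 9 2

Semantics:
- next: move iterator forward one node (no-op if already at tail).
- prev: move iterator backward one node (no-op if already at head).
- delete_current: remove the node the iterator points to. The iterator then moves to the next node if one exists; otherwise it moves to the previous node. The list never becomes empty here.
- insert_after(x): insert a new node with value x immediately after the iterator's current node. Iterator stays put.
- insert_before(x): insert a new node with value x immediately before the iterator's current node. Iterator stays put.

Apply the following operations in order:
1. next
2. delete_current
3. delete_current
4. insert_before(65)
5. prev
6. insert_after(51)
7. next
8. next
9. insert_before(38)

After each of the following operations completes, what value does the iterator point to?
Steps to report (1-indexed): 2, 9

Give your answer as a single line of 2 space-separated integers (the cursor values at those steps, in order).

After 1 (next): list=[7, 6, 8, 9, 2] cursor@6
After 2 (delete_current): list=[7, 8, 9, 2] cursor@8
After 3 (delete_current): list=[7, 9, 2] cursor@9
After 4 (insert_before(65)): list=[7, 65, 9, 2] cursor@9
After 5 (prev): list=[7, 65, 9, 2] cursor@65
After 6 (insert_after(51)): list=[7, 65, 51, 9, 2] cursor@65
After 7 (next): list=[7, 65, 51, 9, 2] cursor@51
After 8 (next): list=[7, 65, 51, 9, 2] cursor@9
After 9 (insert_before(38)): list=[7, 65, 51, 38, 9, 2] cursor@9

Answer: 8 9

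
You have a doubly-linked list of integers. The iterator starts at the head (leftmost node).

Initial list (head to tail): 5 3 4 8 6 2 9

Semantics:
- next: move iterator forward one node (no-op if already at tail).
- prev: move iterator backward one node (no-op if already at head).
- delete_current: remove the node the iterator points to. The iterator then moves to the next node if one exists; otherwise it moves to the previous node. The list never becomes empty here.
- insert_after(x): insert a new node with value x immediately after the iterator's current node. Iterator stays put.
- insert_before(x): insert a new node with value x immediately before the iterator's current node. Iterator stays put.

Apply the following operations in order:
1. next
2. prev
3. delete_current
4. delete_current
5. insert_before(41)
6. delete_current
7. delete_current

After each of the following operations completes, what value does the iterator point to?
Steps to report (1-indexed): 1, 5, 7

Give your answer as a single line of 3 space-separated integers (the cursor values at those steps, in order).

After 1 (next): list=[5, 3, 4, 8, 6, 2, 9] cursor@3
After 2 (prev): list=[5, 3, 4, 8, 6, 2, 9] cursor@5
After 3 (delete_current): list=[3, 4, 8, 6, 2, 9] cursor@3
After 4 (delete_current): list=[4, 8, 6, 2, 9] cursor@4
After 5 (insert_before(41)): list=[41, 4, 8, 6, 2, 9] cursor@4
After 6 (delete_current): list=[41, 8, 6, 2, 9] cursor@8
After 7 (delete_current): list=[41, 6, 2, 9] cursor@6

Answer: 3 4 6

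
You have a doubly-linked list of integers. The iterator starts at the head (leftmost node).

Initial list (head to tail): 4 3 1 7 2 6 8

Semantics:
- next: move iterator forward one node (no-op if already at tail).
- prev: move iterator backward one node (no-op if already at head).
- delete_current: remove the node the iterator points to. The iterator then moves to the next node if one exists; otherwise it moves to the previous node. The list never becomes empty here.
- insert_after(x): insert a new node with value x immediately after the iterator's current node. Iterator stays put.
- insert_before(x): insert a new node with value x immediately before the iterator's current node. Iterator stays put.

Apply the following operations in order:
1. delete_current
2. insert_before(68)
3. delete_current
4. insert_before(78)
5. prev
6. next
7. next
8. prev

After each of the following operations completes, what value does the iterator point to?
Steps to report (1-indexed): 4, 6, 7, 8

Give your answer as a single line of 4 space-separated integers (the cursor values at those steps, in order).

After 1 (delete_current): list=[3, 1, 7, 2, 6, 8] cursor@3
After 2 (insert_before(68)): list=[68, 3, 1, 7, 2, 6, 8] cursor@3
After 3 (delete_current): list=[68, 1, 7, 2, 6, 8] cursor@1
After 4 (insert_before(78)): list=[68, 78, 1, 7, 2, 6, 8] cursor@1
After 5 (prev): list=[68, 78, 1, 7, 2, 6, 8] cursor@78
After 6 (next): list=[68, 78, 1, 7, 2, 6, 8] cursor@1
After 7 (next): list=[68, 78, 1, 7, 2, 6, 8] cursor@7
After 8 (prev): list=[68, 78, 1, 7, 2, 6, 8] cursor@1

Answer: 1 1 7 1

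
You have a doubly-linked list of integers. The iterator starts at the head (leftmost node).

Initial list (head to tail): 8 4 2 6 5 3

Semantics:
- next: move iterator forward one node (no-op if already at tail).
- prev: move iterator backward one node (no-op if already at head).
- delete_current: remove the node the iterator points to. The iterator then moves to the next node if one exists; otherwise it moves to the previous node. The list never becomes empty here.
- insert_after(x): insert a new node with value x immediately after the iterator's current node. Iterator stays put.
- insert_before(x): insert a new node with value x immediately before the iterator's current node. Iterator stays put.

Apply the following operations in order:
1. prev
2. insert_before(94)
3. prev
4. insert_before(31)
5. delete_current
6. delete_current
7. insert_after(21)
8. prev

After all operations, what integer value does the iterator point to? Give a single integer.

After 1 (prev): list=[8, 4, 2, 6, 5, 3] cursor@8
After 2 (insert_before(94)): list=[94, 8, 4, 2, 6, 5, 3] cursor@8
After 3 (prev): list=[94, 8, 4, 2, 6, 5, 3] cursor@94
After 4 (insert_before(31)): list=[31, 94, 8, 4, 2, 6, 5, 3] cursor@94
After 5 (delete_current): list=[31, 8, 4, 2, 6, 5, 3] cursor@8
After 6 (delete_current): list=[31, 4, 2, 6, 5, 3] cursor@4
After 7 (insert_after(21)): list=[31, 4, 21, 2, 6, 5, 3] cursor@4
After 8 (prev): list=[31, 4, 21, 2, 6, 5, 3] cursor@31

Answer: 31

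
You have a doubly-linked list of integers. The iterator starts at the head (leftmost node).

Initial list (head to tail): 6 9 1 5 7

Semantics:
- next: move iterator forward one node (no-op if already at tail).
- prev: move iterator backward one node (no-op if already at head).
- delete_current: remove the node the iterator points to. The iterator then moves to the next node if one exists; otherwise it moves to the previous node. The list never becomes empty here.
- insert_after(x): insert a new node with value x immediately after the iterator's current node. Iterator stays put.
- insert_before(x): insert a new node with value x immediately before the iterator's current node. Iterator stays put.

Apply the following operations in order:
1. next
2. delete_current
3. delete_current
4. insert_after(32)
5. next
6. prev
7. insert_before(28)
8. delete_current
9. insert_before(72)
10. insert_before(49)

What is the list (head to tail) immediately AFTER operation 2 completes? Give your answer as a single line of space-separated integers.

Answer: 6 1 5 7

Derivation:
After 1 (next): list=[6, 9, 1, 5, 7] cursor@9
After 2 (delete_current): list=[6, 1, 5, 7] cursor@1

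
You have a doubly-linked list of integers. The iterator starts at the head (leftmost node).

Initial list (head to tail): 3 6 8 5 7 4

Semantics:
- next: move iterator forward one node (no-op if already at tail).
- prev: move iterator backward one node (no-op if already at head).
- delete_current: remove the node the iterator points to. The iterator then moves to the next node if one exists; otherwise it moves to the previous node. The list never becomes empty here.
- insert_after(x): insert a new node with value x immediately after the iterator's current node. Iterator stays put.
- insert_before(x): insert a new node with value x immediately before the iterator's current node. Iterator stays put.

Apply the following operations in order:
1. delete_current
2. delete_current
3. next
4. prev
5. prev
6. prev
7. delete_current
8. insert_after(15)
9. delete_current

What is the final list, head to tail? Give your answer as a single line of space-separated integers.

Answer: 15 7 4

Derivation:
After 1 (delete_current): list=[6, 8, 5, 7, 4] cursor@6
After 2 (delete_current): list=[8, 5, 7, 4] cursor@8
After 3 (next): list=[8, 5, 7, 4] cursor@5
After 4 (prev): list=[8, 5, 7, 4] cursor@8
After 5 (prev): list=[8, 5, 7, 4] cursor@8
After 6 (prev): list=[8, 5, 7, 4] cursor@8
After 7 (delete_current): list=[5, 7, 4] cursor@5
After 8 (insert_after(15)): list=[5, 15, 7, 4] cursor@5
After 9 (delete_current): list=[15, 7, 4] cursor@15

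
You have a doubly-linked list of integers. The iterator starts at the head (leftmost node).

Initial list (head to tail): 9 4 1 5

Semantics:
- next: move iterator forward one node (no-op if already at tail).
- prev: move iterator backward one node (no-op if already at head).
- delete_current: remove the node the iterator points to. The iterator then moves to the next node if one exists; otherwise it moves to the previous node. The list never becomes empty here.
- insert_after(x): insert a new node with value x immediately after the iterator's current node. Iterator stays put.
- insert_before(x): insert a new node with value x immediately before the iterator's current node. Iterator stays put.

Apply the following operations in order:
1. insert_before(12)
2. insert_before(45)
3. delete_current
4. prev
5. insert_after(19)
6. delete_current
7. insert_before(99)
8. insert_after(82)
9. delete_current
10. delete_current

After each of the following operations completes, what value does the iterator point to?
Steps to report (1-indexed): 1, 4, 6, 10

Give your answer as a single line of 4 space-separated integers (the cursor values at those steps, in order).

After 1 (insert_before(12)): list=[12, 9, 4, 1, 5] cursor@9
After 2 (insert_before(45)): list=[12, 45, 9, 4, 1, 5] cursor@9
After 3 (delete_current): list=[12, 45, 4, 1, 5] cursor@4
After 4 (prev): list=[12, 45, 4, 1, 5] cursor@45
After 5 (insert_after(19)): list=[12, 45, 19, 4, 1, 5] cursor@45
After 6 (delete_current): list=[12, 19, 4, 1, 5] cursor@19
After 7 (insert_before(99)): list=[12, 99, 19, 4, 1, 5] cursor@19
After 8 (insert_after(82)): list=[12, 99, 19, 82, 4, 1, 5] cursor@19
After 9 (delete_current): list=[12, 99, 82, 4, 1, 5] cursor@82
After 10 (delete_current): list=[12, 99, 4, 1, 5] cursor@4

Answer: 9 45 19 4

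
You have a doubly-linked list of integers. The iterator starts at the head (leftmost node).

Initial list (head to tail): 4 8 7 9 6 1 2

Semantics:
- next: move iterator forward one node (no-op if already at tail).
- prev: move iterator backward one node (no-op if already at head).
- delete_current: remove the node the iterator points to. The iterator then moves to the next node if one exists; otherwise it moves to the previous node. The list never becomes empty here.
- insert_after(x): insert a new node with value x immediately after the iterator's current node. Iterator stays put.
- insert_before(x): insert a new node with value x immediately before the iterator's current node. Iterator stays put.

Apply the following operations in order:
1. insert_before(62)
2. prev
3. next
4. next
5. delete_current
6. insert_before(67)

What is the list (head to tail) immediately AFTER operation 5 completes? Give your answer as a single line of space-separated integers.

Answer: 62 4 7 9 6 1 2

Derivation:
After 1 (insert_before(62)): list=[62, 4, 8, 7, 9, 6, 1, 2] cursor@4
After 2 (prev): list=[62, 4, 8, 7, 9, 6, 1, 2] cursor@62
After 3 (next): list=[62, 4, 8, 7, 9, 6, 1, 2] cursor@4
After 4 (next): list=[62, 4, 8, 7, 9, 6, 1, 2] cursor@8
After 5 (delete_current): list=[62, 4, 7, 9, 6, 1, 2] cursor@7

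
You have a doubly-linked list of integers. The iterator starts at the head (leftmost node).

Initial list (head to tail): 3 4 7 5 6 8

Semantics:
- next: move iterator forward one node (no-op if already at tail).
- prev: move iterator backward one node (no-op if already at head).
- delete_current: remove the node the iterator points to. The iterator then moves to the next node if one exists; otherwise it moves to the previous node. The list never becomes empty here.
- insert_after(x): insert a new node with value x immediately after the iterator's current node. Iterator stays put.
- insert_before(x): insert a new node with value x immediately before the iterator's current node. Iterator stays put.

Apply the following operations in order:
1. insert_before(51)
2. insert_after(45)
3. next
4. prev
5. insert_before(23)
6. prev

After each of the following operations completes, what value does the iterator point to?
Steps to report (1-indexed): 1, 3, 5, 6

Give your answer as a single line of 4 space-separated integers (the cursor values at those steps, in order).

Answer: 3 45 3 23

Derivation:
After 1 (insert_before(51)): list=[51, 3, 4, 7, 5, 6, 8] cursor@3
After 2 (insert_after(45)): list=[51, 3, 45, 4, 7, 5, 6, 8] cursor@3
After 3 (next): list=[51, 3, 45, 4, 7, 5, 6, 8] cursor@45
After 4 (prev): list=[51, 3, 45, 4, 7, 5, 6, 8] cursor@3
After 5 (insert_before(23)): list=[51, 23, 3, 45, 4, 7, 5, 6, 8] cursor@3
After 6 (prev): list=[51, 23, 3, 45, 4, 7, 5, 6, 8] cursor@23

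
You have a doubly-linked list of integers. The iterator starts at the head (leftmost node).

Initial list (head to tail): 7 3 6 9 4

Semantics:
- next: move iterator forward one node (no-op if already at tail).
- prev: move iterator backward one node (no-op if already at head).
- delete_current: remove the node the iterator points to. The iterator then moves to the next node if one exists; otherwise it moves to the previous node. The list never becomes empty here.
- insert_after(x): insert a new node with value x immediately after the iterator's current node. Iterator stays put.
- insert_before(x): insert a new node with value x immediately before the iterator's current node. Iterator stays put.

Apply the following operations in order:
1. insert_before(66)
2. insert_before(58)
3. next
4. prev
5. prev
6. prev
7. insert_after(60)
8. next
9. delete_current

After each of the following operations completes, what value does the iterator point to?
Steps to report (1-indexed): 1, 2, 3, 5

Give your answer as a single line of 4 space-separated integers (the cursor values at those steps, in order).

Answer: 7 7 3 58

Derivation:
After 1 (insert_before(66)): list=[66, 7, 3, 6, 9, 4] cursor@7
After 2 (insert_before(58)): list=[66, 58, 7, 3, 6, 9, 4] cursor@7
After 3 (next): list=[66, 58, 7, 3, 6, 9, 4] cursor@3
After 4 (prev): list=[66, 58, 7, 3, 6, 9, 4] cursor@7
After 5 (prev): list=[66, 58, 7, 3, 6, 9, 4] cursor@58
After 6 (prev): list=[66, 58, 7, 3, 6, 9, 4] cursor@66
After 7 (insert_after(60)): list=[66, 60, 58, 7, 3, 6, 9, 4] cursor@66
After 8 (next): list=[66, 60, 58, 7, 3, 6, 9, 4] cursor@60
After 9 (delete_current): list=[66, 58, 7, 3, 6, 9, 4] cursor@58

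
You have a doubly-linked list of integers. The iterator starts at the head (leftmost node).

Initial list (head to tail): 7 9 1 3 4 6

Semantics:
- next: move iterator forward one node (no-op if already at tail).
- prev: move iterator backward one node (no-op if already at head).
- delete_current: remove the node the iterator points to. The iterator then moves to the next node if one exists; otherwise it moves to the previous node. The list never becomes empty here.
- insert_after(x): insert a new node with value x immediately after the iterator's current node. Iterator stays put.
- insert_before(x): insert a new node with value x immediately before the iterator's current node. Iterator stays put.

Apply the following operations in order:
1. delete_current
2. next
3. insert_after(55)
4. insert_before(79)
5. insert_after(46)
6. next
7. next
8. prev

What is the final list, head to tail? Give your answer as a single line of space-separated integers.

Answer: 9 79 1 46 55 3 4 6

Derivation:
After 1 (delete_current): list=[9, 1, 3, 4, 6] cursor@9
After 2 (next): list=[9, 1, 3, 4, 6] cursor@1
After 3 (insert_after(55)): list=[9, 1, 55, 3, 4, 6] cursor@1
After 4 (insert_before(79)): list=[9, 79, 1, 55, 3, 4, 6] cursor@1
After 5 (insert_after(46)): list=[9, 79, 1, 46, 55, 3, 4, 6] cursor@1
After 6 (next): list=[9, 79, 1, 46, 55, 3, 4, 6] cursor@46
After 7 (next): list=[9, 79, 1, 46, 55, 3, 4, 6] cursor@55
After 8 (prev): list=[9, 79, 1, 46, 55, 3, 4, 6] cursor@46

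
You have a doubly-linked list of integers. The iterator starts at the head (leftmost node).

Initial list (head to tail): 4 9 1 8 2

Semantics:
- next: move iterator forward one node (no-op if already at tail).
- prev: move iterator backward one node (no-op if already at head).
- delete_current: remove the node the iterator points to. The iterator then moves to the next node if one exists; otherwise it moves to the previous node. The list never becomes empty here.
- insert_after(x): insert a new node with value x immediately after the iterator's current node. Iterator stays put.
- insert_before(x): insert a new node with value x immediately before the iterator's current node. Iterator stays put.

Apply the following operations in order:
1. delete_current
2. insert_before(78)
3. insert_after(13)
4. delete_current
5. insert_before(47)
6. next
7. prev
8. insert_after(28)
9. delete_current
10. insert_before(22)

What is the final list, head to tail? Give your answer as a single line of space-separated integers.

Answer: 78 47 22 28 1 8 2

Derivation:
After 1 (delete_current): list=[9, 1, 8, 2] cursor@9
After 2 (insert_before(78)): list=[78, 9, 1, 8, 2] cursor@9
After 3 (insert_after(13)): list=[78, 9, 13, 1, 8, 2] cursor@9
After 4 (delete_current): list=[78, 13, 1, 8, 2] cursor@13
After 5 (insert_before(47)): list=[78, 47, 13, 1, 8, 2] cursor@13
After 6 (next): list=[78, 47, 13, 1, 8, 2] cursor@1
After 7 (prev): list=[78, 47, 13, 1, 8, 2] cursor@13
After 8 (insert_after(28)): list=[78, 47, 13, 28, 1, 8, 2] cursor@13
After 9 (delete_current): list=[78, 47, 28, 1, 8, 2] cursor@28
After 10 (insert_before(22)): list=[78, 47, 22, 28, 1, 8, 2] cursor@28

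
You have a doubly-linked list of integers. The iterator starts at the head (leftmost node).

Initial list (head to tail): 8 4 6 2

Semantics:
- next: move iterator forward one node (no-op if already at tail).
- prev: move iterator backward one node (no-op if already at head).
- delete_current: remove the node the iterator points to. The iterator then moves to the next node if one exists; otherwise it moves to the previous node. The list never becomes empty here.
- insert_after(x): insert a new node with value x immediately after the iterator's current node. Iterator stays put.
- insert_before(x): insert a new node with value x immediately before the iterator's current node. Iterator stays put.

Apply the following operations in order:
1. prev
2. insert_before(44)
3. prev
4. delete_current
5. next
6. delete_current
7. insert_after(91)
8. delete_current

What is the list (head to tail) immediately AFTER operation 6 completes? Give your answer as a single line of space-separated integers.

After 1 (prev): list=[8, 4, 6, 2] cursor@8
After 2 (insert_before(44)): list=[44, 8, 4, 6, 2] cursor@8
After 3 (prev): list=[44, 8, 4, 6, 2] cursor@44
After 4 (delete_current): list=[8, 4, 6, 2] cursor@8
After 5 (next): list=[8, 4, 6, 2] cursor@4
After 6 (delete_current): list=[8, 6, 2] cursor@6

Answer: 8 6 2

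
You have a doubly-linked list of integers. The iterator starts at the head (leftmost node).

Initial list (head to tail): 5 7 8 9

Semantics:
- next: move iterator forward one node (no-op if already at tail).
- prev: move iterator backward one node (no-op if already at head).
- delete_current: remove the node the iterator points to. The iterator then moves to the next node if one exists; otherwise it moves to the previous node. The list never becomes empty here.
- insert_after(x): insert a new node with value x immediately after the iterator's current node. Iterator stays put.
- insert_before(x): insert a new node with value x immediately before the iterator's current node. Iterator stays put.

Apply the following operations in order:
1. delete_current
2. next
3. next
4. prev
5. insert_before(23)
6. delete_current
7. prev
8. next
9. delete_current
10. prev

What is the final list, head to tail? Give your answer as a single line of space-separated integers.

Answer: 7 23

Derivation:
After 1 (delete_current): list=[7, 8, 9] cursor@7
After 2 (next): list=[7, 8, 9] cursor@8
After 3 (next): list=[7, 8, 9] cursor@9
After 4 (prev): list=[7, 8, 9] cursor@8
After 5 (insert_before(23)): list=[7, 23, 8, 9] cursor@8
After 6 (delete_current): list=[7, 23, 9] cursor@9
After 7 (prev): list=[7, 23, 9] cursor@23
After 8 (next): list=[7, 23, 9] cursor@9
After 9 (delete_current): list=[7, 23] cursor@23
After 10 (prev): list=[7, 23] cursor@7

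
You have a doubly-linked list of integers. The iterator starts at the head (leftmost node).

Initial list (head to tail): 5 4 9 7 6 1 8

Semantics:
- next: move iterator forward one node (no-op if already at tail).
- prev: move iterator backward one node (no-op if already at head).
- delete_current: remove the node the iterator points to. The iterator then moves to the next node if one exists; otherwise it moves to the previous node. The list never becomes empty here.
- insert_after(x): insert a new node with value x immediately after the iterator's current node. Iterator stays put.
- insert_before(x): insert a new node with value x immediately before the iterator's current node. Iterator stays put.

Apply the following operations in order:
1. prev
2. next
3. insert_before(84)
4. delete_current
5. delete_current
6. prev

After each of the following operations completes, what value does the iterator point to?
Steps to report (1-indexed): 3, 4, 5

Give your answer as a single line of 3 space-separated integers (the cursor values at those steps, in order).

Answer: 4 9 7

Derivation:
After 1 (prev): list=[5, 4, 9, 7, 6, 1, 8] cursor@5
After 2 (next): list=[5, 4, 9, 7, 6, 1, 8] cursor@4
After 3 (insert_before(84)): list=[5, 84, 4, 9, 7, 6, 1, 8] cursor@4
After 4 (delete_current): list=[5, 84, 9, 7, 6, 1, 8] cursor@9
After 5 (delete_current): list=[5, 84, 7, 6, 1, 8] cursor@7
After 6 (prev): list=[5, 84, 7, 6, 1, 8] cursor@84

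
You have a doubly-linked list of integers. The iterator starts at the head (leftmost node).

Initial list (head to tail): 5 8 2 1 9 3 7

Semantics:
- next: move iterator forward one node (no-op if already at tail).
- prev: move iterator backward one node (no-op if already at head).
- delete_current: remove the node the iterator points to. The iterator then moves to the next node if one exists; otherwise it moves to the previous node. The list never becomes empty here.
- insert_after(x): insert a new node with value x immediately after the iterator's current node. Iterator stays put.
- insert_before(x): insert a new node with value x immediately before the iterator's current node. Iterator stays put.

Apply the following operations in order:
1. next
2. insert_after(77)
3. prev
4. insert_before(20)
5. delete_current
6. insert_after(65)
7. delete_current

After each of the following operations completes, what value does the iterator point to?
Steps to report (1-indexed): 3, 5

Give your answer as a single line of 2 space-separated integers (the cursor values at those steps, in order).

Answer: 5 8

Derivation:
After 1 (next): list=[5, 8, 2, 1, 9, 3, 7] cursor@8
After 2 (insert_after(77)): list=[5, 8, 77, 2, 1, 9, 3, 7] cursor@8
After 3 (prev): list=[5, 8, 77, 2, 1, 9, 3, 7] cursor@5
After 4 (insert_before(20)): list=[20, 5, 8, 77, 2, 1, 9, 3, 7] cursor@5
After 5 (delete_current): list=[20, 8, 77, 2, 1, 9, 3, 7] cursor@8
After 6 (insert_after(65)): list=[20, 8, 65, 77, 2, 1, 9, 3, 7] cursor@8
After 7 (delete_current): list=[20, 65, 77, 2, 1, 9, 3, 7] cursor@65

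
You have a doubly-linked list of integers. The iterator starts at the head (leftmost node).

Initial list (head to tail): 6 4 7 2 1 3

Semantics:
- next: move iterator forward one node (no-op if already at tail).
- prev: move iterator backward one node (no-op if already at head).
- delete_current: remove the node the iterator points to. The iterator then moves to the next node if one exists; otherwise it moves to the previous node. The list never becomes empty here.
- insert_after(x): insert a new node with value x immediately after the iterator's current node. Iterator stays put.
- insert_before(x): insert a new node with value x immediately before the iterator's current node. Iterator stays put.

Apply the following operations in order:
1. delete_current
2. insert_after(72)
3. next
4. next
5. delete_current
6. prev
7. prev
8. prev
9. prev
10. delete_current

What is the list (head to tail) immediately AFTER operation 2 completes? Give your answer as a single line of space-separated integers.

Answer: 4 72 7 2 1 3

Derivation:
After 1 (delete_current): list=[4, 7, 2, 1, 3] cursor@4
After 2 (insert_after(72)): list=[4, 72, 7, 2, 1, 3] cursor@4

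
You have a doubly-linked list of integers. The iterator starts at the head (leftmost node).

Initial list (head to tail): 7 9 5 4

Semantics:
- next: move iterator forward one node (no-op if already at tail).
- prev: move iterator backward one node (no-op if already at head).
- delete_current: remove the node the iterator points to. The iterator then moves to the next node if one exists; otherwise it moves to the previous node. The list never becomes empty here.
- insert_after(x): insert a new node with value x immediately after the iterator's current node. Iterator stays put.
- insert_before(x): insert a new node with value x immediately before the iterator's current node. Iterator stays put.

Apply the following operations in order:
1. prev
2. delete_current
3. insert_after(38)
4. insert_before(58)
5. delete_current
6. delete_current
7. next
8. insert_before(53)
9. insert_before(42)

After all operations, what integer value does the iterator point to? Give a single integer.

After 1 (prev): list=[7, 9, 5, 4] cursor@7
After 2 (delete_current): list=[9, 5, 4] cursor@9
After 3 (insert_after(38)): list=[9, 38, 5, 4] cursor@9
After 4 (insert_before(58)): list=[58, 9, 38, 5, 4] cursor@9
After 5 (delete_current): list=[58, 38, 5, 4] cursor@38
After 6 (delete_current): list=[58, 5, 4] cursor@5
After 7 (next): list=[58, 5, 4] cursor@4
After 8 (insert_before(53)): list=[58, 5, 53, 4] cursor@4
After 9 (insert_before(42)): list=[58, 5, 53, 42, 4] cursor@4

Answer: 4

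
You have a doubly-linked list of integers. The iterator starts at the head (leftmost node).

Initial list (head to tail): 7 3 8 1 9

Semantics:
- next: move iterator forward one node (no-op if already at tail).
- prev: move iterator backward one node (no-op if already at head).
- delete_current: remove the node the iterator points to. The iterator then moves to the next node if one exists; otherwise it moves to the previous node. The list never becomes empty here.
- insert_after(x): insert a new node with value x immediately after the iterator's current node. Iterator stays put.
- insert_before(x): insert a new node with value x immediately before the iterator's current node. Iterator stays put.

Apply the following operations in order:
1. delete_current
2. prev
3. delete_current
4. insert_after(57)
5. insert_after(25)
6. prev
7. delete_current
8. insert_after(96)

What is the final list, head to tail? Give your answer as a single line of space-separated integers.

Answer: 25 96 57 1 9

Derivation:
After 1 (delete_current): list=[3, 8, 1, 9] cursor@3
After 2 (prev): list=[3, 8, 1, 9] cursor@3
After 3 (delete_current): list=[8, 1, 9] cursor@8
After 4 (insert_after(57)): list=[8, 57, 1, 9] cursor@8
After 5 (insert_after(25)): list=[8, 25, 57, 1, 9] cursor@8
After 6 (prev): list=[8, 25, 57, 1, 9] cursor@8
After 7 (delete_current): list=[25, 57, 1, 9] cursor@25
After 8 (insert_after(96)): list=[25, 96, 57, 1, 9] cursor@25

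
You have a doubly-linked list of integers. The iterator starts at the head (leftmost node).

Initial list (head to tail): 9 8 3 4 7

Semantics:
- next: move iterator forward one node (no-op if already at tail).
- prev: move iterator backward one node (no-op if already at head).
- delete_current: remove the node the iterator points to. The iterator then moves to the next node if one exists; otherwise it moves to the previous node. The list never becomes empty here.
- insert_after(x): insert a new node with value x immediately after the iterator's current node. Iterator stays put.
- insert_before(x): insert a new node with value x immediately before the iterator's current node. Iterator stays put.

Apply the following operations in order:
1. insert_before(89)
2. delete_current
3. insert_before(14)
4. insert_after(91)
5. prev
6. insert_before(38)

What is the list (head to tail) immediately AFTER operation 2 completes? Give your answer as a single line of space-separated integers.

Answer: 89 8 3 4 7

Derivation:
After 1 (insert_before(89)): list=[89, 9, 8, 3, 4, 7] cursor@9
After 2 (delete_current): list=[89, 8, 3, 4, 7] cursor@8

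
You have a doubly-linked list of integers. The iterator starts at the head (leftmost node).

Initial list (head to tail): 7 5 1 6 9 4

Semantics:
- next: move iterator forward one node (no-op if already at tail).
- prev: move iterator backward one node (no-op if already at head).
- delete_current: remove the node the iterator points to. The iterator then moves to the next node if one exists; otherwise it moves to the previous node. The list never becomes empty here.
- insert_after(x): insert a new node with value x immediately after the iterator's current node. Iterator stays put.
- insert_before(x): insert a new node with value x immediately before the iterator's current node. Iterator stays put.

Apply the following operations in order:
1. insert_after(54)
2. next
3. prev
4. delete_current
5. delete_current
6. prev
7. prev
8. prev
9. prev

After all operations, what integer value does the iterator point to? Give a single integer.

Answer: 5

Derivation:
After 1 (insert_after(54)): list=[7, 54, 5, 1, 6, 9, 4] cursor@7
After 2 (next): list=[7, 54, 5, 1, 6, 9, 4] cursor@54
After 3 (prev): list=[7, 54, 5, 1, 6, 9, 4] cursor@7
After 4 (delete_current): list=[54, 5, 1, 6, 9, 4] cursor@54
After 5 (delete_current): list=[5, 1, 6, 9, 4] cursor@5
After 6 (prev): list=[5, 1, 6, 9, 4] cursor@5
After 7 (prev): list=[5, 1, 6, 9, 4] cursor@5
After 8 (prev): list=[5, 1, 6, 9, 4] cursor@5
After 9 (prev): list=[5, 1, 6, 9, 4] cursor@5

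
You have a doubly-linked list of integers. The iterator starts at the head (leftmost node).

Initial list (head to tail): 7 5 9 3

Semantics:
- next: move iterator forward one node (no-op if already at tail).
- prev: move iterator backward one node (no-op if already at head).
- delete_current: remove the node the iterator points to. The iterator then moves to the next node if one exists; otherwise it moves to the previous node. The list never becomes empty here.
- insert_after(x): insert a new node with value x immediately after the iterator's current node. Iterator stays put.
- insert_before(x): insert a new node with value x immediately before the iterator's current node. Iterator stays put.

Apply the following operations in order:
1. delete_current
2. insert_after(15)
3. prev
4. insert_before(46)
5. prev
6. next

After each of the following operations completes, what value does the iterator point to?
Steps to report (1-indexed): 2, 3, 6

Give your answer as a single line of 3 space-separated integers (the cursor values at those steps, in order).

Answer: 5 5 5

Derivation:
After 1 (delete_current): list=[5, 9, 3] cursor@5
After 2 (insert_after(15)): list=[5, 15, 9, 3] cursor@5
After 3 (prev): list=[5, 15, 9, 3] cursor@5
After 4 (insert_before(46)): list=[46, 5, 15, 9, 3] cursor@5
After 5 (prev): list=[46, 5, 15, 9, 3] cursor@46
After 6 (next): list=[46, 5, 15, 9, 3] cursor@5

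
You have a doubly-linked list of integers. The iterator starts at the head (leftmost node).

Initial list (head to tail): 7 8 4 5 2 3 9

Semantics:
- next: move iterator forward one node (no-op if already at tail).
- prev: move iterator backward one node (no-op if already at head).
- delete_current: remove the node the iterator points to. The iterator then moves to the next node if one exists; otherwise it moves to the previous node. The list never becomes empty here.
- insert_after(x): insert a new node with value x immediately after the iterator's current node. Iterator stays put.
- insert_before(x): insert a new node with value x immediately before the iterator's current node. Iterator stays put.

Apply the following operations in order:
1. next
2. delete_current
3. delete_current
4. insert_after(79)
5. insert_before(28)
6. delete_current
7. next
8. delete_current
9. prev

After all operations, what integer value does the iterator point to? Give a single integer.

After 1 (next): list=[7, 8, 4, 5, 2, 3, 9] cursor@8
After 2 (delete_current): list=[7, 4, 5, 2, 3, 9] cursor@4
After 3 (delete_current): list=[7, 5, 2, 3, 9] cursor@5
After 4 (insert_after(79)): list=[7, 5, 79, 2, 3, 9] cursor@5
After 5 (insert_before(28)): list=[7, 28, 5, 79, 2, 3, 9] cursor@5
After 6 (delete_current): list=[7, 28, 79, 2, 3, 9] cursor@79
After 7 (next): list=[7, 28, 79, 2, 3, 9] cursor@2
After 8 (delete_current): list=[7, 28, 79, 3, 9] cursor@3
After 9 (prev): list=[7, 28, 79, 3, 9] cursor@79

Answer: 79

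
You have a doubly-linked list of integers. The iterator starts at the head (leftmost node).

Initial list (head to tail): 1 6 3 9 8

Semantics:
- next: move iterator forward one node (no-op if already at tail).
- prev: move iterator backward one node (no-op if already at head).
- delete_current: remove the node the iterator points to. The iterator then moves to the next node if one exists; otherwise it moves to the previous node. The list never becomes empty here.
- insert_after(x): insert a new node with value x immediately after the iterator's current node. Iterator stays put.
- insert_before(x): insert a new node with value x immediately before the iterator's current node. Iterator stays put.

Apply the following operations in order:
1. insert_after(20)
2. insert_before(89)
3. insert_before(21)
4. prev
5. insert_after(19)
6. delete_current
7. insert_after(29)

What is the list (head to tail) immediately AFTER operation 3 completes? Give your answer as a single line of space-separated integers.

After 1 (insert_after(20)): list=[1, 20, 6, 3, 9, 8] cursor@1
After 2 (insert_before(89)): list=[89, 1, 20, 6, 3, 9, 8] cursor@1
After 3 (insert_before(21)): list=[89, 21, 1, 20, 6, 3, 9, 8] cursor@1

Answer: 89 21 1 20 6 3 9 8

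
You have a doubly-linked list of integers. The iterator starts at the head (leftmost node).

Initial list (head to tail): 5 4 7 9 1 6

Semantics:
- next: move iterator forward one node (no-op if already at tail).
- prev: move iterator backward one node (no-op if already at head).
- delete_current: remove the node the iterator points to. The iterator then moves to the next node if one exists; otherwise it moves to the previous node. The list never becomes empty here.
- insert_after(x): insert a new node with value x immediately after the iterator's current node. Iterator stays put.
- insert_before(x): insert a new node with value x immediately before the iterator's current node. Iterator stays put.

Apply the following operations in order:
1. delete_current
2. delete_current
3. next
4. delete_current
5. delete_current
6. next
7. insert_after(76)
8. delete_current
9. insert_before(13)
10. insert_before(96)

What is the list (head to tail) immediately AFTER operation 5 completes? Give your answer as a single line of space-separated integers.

After 1 (delete_current): list=[4, 7, 9, 1, 6] cursor@4
After 2 (delete_current): list=[7, 9, 1, 6] cursor@7
After 3 (next): list=[7, 9, 1, 6] cursor@9
After 4 (delete_current): list=[7, 1, 6] cursor@1
After 5 (delete_current): list=[7, 6] cursor@6

Answer: 7 6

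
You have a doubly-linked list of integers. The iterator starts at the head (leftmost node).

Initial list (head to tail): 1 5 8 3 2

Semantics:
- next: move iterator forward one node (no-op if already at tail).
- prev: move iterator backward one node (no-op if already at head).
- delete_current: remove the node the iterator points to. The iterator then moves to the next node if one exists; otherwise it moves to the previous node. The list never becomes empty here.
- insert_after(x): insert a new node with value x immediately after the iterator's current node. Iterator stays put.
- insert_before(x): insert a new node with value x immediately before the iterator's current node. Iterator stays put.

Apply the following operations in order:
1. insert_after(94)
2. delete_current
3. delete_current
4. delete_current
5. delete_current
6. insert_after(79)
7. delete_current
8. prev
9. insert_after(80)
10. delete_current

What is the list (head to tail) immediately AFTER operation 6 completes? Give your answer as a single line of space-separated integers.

Answer: 3 79 2

Derivation:
After 1 (insert_after(94)): list=[1, 94, 5, 8, 3, 2] cursor@1
After 2 (delete_current): list=[94, 5, 8, 3, 2] cursor@94
After 3 (delete_current): list=[5, 8, 3, 2] cursor@5
After 4 (delete_current): list=[8, 3, 2] cursor@8
After 5 (delete_current): list=[3, 2] cursor@3
After 6 (insert_after(79)): list=[3, 79, 2] cursor@3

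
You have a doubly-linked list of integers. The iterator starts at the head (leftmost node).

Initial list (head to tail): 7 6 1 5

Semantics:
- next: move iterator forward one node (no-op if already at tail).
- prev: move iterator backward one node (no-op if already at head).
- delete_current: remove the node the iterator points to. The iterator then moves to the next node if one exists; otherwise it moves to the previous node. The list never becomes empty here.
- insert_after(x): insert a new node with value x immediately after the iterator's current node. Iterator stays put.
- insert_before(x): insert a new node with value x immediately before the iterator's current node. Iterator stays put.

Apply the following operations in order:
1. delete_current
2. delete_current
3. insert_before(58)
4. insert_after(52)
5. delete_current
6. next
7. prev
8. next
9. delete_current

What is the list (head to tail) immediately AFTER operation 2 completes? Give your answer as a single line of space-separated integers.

After 1 (delete_current): list=[6, 1, 5] cursor@6
After 2 (delete_current): list=[1, 5] cursor@1

Answer: 1 5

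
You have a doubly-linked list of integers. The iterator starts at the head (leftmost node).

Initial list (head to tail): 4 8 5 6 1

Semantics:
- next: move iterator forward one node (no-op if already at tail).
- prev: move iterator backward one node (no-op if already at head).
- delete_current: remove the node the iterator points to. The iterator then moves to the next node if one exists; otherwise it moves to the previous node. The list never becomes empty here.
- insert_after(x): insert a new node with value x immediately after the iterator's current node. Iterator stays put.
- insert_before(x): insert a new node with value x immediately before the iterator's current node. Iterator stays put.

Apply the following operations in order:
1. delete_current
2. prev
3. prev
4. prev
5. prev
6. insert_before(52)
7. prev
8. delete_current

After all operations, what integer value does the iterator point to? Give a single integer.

Answer: 8

Derivation:
After 1 (delete_current): list=[8, 5, 6, 1] cursor@8
After 2 (prev): list=[8, 5, 6, 1] cursor@8
After 3 (prev): list=[8, 5, 6, 1] cursor@8
After 4 (prev): list=[8, 5, 6, 1] cursor@8
After 5 (prev): list=[8, 5, 6, 1] cursor@8
After 6 (insert_before(52)): list=[52, 8, 5, 6, 1] cursor@8
After 7 (prev): list=[52, 8, 5, 6, 1] cursor@52
After 8 (delete_current): list=[8, 5, 6, 1] cursor@8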